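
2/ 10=1/ 5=0.20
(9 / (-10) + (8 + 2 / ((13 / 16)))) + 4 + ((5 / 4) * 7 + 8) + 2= 8401 / 260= 32.31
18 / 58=9 / 29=0.31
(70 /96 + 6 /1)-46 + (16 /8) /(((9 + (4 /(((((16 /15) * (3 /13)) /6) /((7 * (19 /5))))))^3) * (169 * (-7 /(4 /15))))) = -1556018828049539149 /39622760608158000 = -39.27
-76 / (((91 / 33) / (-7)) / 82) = 205656 / 13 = 15819.69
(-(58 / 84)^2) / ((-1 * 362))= 841 / 638568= 0.00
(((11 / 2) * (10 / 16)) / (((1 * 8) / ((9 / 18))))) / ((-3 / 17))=-935 / 768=-1.22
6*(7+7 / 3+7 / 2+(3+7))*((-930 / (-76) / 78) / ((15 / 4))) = 4247 / 741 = 5.73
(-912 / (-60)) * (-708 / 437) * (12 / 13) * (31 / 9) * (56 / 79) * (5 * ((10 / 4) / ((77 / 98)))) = -229429760 / 259831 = -883.00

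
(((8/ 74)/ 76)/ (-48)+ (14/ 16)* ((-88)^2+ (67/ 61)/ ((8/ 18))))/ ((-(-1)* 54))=125.52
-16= -16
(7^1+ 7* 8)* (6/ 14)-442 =-415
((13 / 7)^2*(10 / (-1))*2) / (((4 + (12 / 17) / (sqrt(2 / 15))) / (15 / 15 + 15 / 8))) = -5616715 / 86828 + 991185*sqrt(30) / 173656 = -33.43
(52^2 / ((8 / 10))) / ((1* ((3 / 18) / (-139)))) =-2818920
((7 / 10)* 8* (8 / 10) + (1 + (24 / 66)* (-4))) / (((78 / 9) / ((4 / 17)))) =6642 / 60775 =0.11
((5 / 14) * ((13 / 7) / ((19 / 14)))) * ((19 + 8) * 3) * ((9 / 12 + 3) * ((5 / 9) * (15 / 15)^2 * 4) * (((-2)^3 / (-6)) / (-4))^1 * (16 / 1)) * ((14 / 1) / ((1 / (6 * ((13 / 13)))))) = -2808000 / 19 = -147789.47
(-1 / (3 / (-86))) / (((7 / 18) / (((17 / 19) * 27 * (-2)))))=-473688 / 133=-3561.56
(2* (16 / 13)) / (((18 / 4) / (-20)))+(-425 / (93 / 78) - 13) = -380.39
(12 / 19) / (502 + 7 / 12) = 144 / 114589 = 0.00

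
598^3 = 213847192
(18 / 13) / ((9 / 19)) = 38 / 13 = 2.92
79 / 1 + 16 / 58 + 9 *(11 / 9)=2618 / 29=90.28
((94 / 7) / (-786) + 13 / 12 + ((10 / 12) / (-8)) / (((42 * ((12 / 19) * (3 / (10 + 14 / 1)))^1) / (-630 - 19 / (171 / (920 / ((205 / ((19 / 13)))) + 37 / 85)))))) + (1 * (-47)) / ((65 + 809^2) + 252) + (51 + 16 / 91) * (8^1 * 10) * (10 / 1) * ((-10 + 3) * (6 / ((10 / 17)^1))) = -1145078468913224887961 / 391728623740272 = -2923142.19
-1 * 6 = -6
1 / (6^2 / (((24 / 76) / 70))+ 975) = 1 / 8955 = 0.00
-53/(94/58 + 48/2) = -1537/743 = -2.07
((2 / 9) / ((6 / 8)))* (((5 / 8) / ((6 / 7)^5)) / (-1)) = -84035 / 209952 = -0.40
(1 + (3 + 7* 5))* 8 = 312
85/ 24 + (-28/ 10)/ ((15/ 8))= 1229/ 600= 2.05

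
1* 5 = 5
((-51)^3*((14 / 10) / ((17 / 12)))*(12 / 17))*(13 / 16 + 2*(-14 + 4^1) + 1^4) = 8414847 / 5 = 1682969.40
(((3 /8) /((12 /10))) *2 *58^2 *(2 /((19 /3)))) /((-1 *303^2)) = -4205 /581457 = -0.01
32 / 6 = 16 / 3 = 5.33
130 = 130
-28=-28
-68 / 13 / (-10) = 34 / 65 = 0.52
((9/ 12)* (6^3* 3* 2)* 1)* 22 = 21384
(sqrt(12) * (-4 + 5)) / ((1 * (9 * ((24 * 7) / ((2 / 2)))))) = 0.00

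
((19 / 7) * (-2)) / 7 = -38 / 49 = -0.78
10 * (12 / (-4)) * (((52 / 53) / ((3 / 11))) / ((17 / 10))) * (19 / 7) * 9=-9781200 / 6307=-1550.85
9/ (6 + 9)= 3/ 5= 0.60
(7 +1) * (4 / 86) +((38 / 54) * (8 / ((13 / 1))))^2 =2964688 / 5297643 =0.56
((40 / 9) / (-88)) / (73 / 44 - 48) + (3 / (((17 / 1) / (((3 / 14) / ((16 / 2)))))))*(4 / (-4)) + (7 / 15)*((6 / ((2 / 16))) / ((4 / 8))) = 7825992701 / 174701520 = 44.80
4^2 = 16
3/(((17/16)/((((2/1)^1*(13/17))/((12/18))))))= 1872/289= 6.48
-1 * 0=0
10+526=536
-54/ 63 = -0.86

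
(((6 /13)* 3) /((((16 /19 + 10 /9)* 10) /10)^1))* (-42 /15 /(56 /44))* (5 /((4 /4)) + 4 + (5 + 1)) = -23.39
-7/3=-2.33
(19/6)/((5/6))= 19/5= 3.80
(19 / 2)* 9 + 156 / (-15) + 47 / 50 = 1901 / 25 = 76.04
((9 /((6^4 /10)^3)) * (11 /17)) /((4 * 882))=1375 /1813259685888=0.00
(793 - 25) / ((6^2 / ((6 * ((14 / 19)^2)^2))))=4917248 / 130321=37.73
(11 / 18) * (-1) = -11 / 18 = -0.61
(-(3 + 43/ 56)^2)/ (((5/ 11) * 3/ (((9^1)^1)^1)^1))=-1469193/ 15680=-93.70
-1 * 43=-43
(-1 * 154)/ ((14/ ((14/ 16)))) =-77/ 8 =-9.62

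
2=2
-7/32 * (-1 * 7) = 1.53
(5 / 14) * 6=15 / 7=2.14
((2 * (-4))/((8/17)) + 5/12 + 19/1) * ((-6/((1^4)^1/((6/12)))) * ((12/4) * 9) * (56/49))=-1566/7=-223.71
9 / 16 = 0.56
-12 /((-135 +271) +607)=-0.02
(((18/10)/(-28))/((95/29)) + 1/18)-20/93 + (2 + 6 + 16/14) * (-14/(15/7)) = -222317149/3710700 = -59.91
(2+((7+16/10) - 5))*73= 2044/5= 408.80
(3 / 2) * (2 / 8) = 3 / 8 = 0.38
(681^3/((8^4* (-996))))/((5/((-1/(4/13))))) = 1368558711/27197440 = 50.32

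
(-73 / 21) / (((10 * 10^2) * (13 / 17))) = -1241 / 273000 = -0.00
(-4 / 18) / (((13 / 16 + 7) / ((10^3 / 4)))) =-64 / 9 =-7.11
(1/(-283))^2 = 0.00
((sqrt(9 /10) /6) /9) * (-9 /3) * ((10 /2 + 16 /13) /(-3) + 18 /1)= -0.84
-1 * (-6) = 6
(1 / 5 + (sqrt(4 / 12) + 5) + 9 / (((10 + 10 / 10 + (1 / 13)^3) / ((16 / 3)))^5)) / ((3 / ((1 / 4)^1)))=sqrt(3) / 36 + 92415213591493245011 / 203816174193152271810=0.50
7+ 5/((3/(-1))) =16/3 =5.33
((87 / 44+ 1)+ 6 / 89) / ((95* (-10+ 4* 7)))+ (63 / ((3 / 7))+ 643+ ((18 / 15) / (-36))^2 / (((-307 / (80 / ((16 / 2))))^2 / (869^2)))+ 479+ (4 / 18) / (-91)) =1269.89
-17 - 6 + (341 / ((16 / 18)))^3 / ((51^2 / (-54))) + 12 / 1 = -86719346351 / 73984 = -1172136.49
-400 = -400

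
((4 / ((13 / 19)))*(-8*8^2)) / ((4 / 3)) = -29184 / 13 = -2244.92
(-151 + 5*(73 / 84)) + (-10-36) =-16183 / 84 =-192.65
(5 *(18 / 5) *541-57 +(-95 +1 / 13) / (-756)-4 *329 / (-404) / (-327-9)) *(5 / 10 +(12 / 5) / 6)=7687797343 / 882336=8713.00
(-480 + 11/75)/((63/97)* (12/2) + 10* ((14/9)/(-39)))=-408439161/2977450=-137.18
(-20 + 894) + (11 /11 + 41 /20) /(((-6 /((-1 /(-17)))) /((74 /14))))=12478463 /14280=873.84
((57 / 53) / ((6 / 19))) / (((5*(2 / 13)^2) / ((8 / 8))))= 61009 / 2120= 28.78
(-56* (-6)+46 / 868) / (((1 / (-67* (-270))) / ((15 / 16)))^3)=364247845042610953125 / 222208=1639220212785367.55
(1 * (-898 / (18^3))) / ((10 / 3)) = -449 / 9720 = -0.05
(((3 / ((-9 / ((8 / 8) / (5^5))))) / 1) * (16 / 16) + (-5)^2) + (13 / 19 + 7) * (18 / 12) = 6506231 / 178125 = 36.53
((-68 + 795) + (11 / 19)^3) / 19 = 4987824 / 130321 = 38.27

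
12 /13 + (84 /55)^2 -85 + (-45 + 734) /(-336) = -1107199517 /13213200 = -83.79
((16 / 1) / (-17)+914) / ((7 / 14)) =31044 / 17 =1826.12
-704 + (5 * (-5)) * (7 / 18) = -12847 / 18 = -713.72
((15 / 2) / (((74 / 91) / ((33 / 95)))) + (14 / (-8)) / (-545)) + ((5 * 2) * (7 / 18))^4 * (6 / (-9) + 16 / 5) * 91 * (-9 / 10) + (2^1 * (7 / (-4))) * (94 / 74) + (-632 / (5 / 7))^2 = 735415.19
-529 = -529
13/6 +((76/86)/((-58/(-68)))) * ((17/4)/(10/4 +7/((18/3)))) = 277159/82302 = 3.37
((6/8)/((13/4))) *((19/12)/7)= 19/364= 0.05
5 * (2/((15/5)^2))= 10/9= 1.11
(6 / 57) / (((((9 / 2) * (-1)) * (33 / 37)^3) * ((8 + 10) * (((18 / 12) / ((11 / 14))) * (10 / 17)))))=-861101 / 527930865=-0.00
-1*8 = -8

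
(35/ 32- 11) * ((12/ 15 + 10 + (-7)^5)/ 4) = 26621977/ 640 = 41596.84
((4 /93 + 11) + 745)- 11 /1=69289 /93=745.04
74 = 74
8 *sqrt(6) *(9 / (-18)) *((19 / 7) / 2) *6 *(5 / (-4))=285 *sqrt(6) / 7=99.73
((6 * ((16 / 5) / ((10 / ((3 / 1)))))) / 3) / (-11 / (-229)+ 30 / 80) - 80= -1462064 / 19375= -75.46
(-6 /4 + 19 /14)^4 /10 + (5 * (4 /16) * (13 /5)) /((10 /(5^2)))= 780329 /96040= 8.13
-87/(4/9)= -783/4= -195.75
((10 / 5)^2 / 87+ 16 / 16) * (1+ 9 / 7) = 208 / 87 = 2.39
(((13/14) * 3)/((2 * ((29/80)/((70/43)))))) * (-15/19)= -117000/23693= -4.94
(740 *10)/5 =1480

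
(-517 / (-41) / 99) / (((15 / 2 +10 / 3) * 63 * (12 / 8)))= 188 / 1511055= 0.00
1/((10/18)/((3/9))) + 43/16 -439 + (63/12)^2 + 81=-6543/20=-327.15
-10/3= -3.33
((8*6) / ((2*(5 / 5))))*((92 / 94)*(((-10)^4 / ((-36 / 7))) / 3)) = -6440000 / 423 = -15224.59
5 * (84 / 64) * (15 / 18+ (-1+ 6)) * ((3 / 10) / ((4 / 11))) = 8085 / 256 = 31.58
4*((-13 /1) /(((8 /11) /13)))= -1859 /2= -929.50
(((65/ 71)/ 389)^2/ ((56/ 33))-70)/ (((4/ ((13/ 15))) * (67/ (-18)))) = 23323651819221/ 5724119944144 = 4.07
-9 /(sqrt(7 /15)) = -9 * sqrt(105) /7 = -13.17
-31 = -31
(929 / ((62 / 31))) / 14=929 / 28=33.18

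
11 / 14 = 0.79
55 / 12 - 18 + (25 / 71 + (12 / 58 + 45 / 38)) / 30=-13.36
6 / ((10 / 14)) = 42 / 5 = 8.40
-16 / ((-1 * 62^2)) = 4 / 961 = 0.00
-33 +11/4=-121/4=-30.25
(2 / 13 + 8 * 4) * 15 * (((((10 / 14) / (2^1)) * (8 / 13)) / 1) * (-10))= -1254000 / 1183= -1060.02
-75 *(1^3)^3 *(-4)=300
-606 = -606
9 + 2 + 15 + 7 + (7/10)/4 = 1327/40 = 33.18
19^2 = 361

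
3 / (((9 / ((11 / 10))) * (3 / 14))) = 77 / 45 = 1.71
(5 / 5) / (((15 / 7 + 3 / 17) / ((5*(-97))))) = -57715 / 276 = -209.11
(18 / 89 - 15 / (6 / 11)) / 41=-4859 / 7298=-0.67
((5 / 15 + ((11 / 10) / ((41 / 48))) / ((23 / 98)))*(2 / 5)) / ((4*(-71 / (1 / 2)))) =-82331 / 20085900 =-0.00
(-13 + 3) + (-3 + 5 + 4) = -4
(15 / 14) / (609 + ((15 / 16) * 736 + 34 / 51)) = 45 / 54586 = 0.00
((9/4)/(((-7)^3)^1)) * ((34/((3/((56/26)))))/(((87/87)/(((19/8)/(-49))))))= 969/124852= 0.01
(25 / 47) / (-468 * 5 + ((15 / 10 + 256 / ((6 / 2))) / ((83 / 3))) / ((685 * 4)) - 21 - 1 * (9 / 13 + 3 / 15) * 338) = -11371000 / 56919653761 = -0.00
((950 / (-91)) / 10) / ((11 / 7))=-95 / 143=-0.66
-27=-27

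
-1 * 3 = -3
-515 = -515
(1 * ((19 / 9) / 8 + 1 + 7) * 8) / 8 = 595 / 72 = 8.26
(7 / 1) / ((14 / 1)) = 0.50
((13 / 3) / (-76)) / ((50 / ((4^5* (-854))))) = 997.23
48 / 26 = 24 / 13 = 1.85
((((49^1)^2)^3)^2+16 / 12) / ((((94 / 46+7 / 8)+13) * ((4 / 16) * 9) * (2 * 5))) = 211505679444145321500176 / 395415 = 534895437563434167.90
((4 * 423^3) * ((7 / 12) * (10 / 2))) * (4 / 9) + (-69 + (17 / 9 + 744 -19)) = 3532064381 / 9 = 392451597.89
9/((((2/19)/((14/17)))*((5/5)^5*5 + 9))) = 5.03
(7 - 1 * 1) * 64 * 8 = 3072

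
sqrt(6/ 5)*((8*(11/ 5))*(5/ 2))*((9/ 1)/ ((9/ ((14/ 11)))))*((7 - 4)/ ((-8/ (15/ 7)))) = -9*sqrt(30) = -49.30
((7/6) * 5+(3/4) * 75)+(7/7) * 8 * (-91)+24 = -641.92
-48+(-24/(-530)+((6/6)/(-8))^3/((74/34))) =-240744857/5020160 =-47.96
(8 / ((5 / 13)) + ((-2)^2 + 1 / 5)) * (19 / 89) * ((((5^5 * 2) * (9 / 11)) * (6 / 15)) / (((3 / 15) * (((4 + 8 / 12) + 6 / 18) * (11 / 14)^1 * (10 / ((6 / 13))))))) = 641.26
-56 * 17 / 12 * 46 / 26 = -5474 / 39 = -140.36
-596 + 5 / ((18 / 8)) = -5344 / 9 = -593.78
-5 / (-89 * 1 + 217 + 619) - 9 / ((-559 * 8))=-15637 / 3340584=-0.00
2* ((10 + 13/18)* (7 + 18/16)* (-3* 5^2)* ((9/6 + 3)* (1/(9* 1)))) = -6533.85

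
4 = 4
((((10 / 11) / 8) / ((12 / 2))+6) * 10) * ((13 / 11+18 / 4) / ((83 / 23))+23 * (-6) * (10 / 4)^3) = -62518211875 / 482064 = -129688.61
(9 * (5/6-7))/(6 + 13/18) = -999/121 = -8.26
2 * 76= 152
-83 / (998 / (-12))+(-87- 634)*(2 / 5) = -717068 / 2495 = -287.40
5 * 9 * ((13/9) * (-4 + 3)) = -65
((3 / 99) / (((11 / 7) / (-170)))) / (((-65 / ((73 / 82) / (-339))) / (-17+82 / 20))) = 373541 / 218631270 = 0.00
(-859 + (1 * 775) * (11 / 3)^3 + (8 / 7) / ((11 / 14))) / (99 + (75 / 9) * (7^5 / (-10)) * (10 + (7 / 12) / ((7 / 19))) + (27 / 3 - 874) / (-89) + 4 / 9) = -7897563808 / 34283616345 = -0.23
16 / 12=4 / 3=1.33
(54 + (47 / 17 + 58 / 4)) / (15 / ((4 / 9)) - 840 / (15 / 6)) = -4846 / 20553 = -0.24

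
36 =36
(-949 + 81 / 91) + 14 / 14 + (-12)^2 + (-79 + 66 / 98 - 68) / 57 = -805.68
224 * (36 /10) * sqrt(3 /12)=2016 /5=403.20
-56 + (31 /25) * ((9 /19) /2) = -52921 /950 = -55.71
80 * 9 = 720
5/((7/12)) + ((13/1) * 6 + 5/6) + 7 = 94.40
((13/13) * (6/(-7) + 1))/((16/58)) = 29/56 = 0.52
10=10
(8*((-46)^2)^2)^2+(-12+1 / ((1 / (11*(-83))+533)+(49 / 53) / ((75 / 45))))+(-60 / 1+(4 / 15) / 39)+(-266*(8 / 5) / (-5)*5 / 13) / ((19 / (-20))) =96893181705105746883504709 / 75518019135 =1283047182843797.55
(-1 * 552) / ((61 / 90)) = -49680 / 61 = -814.43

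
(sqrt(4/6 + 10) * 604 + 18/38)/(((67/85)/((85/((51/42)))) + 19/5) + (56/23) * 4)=1231650/35233049 + 330629600 * sqrt(6)/5563113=145.61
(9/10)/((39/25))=15/26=0.58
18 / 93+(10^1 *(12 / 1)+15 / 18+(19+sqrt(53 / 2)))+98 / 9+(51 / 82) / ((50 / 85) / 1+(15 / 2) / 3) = sqrt(106) / 2+121004047 / 800730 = 156.26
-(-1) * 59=59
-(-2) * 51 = 102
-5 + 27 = 22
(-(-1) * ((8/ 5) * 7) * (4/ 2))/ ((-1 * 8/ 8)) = -112/ 5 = -22.40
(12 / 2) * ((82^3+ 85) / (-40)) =-82717.95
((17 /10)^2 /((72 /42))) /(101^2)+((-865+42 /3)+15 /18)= -10407058177 /12241200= -850.17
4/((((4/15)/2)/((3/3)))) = 30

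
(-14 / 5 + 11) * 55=451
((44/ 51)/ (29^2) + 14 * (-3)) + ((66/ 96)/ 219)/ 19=-13325341103/ 317279024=-42.00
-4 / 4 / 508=-1 / 508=-0.00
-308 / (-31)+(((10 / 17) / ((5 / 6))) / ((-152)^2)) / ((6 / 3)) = 60486365 / 6087904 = 9.94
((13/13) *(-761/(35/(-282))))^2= 46054018404/1225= 37595117.06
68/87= 0.78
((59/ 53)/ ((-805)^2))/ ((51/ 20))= 236/ 350322315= 0.00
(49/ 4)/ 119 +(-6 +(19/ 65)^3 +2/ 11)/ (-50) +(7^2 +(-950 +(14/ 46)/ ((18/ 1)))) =-957553792881437/ 1063045912500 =-900.76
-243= -243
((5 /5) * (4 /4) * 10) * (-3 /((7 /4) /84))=-1440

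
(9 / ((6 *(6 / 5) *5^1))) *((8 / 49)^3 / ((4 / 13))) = 416 / 117649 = 0.00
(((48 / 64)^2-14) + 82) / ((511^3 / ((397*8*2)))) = 435509 / 133432831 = 0.00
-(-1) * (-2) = -2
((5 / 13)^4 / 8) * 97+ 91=20853033 / 228488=91.27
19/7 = 2.71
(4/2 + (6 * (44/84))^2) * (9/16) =2619/392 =6.68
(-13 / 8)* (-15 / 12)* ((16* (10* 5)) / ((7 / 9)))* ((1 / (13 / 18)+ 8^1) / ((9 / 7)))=15250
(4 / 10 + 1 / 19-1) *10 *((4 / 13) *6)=-192 / 19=-10.11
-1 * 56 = -56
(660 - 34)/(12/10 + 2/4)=6260/17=368.24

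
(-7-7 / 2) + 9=-1.50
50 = 50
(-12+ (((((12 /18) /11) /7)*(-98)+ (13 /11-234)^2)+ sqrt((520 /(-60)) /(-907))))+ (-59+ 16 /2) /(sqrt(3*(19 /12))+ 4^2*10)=34*sqrt(19) /34127+ sqrt(70746) /2721+ 671325296933 /12388101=54191.24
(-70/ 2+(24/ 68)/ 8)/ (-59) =2377/ 4012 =0.59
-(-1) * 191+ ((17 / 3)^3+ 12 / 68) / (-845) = 190.78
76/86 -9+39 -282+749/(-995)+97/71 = -250.50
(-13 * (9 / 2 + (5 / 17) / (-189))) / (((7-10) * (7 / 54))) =375791 / 2499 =150.38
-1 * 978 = -978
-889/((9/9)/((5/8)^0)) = -889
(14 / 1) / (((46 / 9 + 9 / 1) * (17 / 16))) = 2016 / 2159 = 0.93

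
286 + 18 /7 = 2020 /7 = 288.57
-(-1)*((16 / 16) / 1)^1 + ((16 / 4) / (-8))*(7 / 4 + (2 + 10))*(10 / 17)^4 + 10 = 849981 / 83521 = 10.18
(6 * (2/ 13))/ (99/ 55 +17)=30/ 611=0.05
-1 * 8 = -8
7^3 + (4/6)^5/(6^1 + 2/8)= 2083853/6075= 343.02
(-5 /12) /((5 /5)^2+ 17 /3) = -1 /16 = -0.06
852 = 852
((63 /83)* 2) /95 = 126 /7885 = 0.02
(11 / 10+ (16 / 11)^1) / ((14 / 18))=2529 / 770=3.28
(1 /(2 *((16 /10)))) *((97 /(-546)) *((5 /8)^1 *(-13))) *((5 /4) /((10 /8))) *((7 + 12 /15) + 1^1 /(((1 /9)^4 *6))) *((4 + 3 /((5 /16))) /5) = 6053479 /4480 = 1351.22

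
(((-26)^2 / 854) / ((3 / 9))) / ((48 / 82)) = 6929 / 1708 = 4.06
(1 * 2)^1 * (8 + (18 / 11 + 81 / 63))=1682 / 77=21.84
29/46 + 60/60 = 75/46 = 1.63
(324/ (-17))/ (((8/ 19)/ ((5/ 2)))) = -7695/ 68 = -113.16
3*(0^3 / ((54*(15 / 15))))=0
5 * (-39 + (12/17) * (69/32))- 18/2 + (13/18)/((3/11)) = -711419/3672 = -193.74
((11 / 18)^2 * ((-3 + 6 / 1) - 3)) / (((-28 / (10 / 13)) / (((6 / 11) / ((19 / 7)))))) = 0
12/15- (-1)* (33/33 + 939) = 4704/5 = 940.80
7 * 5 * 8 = 280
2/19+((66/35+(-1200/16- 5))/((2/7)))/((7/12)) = -468.58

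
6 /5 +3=21 /5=4.20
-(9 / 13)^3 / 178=-729 / 391066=-0.00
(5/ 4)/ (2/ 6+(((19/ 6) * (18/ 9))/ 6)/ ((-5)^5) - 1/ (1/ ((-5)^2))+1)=-140625/ 2662538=-0.05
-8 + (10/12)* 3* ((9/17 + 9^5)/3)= 836399/17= 49199.94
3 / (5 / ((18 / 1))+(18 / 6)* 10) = 54 / 545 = 0.10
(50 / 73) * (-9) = -450 / 73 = -6.16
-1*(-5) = 5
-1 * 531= -531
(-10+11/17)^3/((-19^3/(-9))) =-36177111/33698267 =-1.07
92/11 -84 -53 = -128.64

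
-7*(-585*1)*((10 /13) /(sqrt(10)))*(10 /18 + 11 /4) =4165*sqrt(10) /4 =3292.72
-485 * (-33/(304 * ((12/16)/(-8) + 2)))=32010/1159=27.62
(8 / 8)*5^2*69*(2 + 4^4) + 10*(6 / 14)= 445054.29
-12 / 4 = -3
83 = 83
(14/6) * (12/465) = 28/465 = 0.06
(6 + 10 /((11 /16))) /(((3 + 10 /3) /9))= 6102 /209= 29.20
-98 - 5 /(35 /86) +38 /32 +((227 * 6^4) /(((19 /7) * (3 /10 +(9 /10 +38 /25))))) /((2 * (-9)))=-84032337 /36176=-2322.88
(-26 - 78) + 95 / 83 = -8537 / 83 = -102.86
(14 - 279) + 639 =374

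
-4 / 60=-1 / 15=-0.07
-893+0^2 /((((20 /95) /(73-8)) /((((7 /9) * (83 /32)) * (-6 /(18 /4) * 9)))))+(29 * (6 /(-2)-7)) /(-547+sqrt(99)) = -892.46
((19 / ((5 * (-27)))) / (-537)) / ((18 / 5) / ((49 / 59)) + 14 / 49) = 931 / 16412868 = 0.00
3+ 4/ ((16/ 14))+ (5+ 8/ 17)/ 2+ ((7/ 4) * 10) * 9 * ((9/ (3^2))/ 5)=1385/ 34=40.74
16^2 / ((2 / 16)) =2048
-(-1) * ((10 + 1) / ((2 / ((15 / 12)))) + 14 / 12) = 193 / 24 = 8.04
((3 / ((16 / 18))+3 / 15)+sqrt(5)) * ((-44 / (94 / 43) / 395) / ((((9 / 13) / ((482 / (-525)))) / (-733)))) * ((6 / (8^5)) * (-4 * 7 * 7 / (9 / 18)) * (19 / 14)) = 28.04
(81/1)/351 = 3/13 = 0.23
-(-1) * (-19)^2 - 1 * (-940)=1301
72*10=720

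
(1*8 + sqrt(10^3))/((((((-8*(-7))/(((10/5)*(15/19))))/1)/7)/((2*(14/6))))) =140/19 + 175*sqrt(10)/19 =36.49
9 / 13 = 0.69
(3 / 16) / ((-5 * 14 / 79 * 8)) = -237 / 8960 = -0.03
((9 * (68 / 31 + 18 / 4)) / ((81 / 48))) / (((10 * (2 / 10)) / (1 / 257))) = 1660 / 23901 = 0.07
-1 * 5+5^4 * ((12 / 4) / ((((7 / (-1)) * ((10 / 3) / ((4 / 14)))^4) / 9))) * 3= -90596 / 16807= -5.39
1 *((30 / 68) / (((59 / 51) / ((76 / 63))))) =190 / 413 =0.46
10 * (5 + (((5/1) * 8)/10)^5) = 10290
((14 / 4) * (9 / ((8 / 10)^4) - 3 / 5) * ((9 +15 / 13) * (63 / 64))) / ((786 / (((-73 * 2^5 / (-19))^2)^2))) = 241196587776543168 / 1109683315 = 217356235.35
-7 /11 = -0.64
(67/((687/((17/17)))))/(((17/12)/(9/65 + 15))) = 263712/253045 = 1.04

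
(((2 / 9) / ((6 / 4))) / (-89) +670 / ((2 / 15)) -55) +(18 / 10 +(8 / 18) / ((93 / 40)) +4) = 1853381927 / 372465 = 4975.99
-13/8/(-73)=13/584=0.02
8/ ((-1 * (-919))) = 8/ 919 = 0.01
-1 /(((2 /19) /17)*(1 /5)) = -807.50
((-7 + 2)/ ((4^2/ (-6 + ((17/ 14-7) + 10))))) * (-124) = -3875/ 56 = -69.20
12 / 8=3 / 2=1.50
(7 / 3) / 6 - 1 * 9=-155 / 18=-8.61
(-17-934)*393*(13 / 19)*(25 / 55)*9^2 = -1967756895 / 209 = -9415104.76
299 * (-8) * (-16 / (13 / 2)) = 5888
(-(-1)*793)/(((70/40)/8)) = 25376/7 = 3625.14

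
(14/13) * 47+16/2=762/13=58.62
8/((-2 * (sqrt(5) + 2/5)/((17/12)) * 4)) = 85/726-425 * sqrt(5)/1452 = -0.54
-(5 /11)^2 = -25 /121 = -0.21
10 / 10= 1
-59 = -59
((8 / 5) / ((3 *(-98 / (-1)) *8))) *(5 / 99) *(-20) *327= -1090 / 4851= -0.22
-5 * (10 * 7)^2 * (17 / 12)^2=-1770125 / 36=-49170.14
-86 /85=-1.01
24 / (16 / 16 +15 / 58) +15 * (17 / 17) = 2487 / 73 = 34.07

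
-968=-968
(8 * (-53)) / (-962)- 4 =-1712 / 481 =-3.56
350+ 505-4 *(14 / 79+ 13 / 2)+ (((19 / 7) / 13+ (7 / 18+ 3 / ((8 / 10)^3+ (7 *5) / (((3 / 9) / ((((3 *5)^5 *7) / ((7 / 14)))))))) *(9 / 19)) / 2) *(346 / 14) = 55577073802045065259 / 66707362876299509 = 833.15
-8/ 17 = -0.47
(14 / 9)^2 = 196 / 81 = 2.42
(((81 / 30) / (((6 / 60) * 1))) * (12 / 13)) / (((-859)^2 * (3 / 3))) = 324 / 9592453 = 0.00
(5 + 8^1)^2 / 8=169 / 8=21.12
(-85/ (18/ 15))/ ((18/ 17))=-66.90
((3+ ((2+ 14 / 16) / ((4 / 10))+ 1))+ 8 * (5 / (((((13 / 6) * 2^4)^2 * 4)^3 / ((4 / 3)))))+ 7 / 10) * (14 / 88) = 1052903588308509 / 556740368138240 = 1.89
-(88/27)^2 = -7744/729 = -10.62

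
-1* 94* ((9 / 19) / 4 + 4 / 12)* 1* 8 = -339.72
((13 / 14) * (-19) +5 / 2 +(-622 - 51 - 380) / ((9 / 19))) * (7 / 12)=-15667 / 12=-1305.58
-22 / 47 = -0.47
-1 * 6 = -6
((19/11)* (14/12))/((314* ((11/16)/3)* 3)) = 532/56991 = 0.01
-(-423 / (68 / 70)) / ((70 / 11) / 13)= 60489 / 68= 889.54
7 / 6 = 1.17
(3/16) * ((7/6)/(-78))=-7/2496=-0.00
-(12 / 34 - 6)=96 / 17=5.65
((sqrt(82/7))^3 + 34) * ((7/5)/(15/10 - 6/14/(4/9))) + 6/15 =6694/75 + 328 * sqrt(574)/75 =194.03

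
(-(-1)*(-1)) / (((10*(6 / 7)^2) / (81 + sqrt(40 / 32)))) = -441 / 40 - 49*sqrt(5) / 720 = -11.18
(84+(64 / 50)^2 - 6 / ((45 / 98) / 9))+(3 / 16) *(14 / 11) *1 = -1744763 / 55000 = -31.72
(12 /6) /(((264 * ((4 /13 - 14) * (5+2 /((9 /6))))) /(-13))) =169 /148808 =0.00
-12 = -12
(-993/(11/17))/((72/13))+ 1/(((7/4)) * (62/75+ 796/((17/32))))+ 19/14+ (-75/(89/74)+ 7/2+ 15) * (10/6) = -54832522150207/157190331144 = -348.83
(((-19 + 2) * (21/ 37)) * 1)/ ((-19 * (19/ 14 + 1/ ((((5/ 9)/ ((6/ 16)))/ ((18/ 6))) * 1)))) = 99960/ 665741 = 0.15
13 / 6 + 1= 19 / 6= 3.17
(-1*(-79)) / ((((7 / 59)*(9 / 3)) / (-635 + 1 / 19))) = -56230304 / 399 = -140928.08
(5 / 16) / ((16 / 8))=5 / 32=0.16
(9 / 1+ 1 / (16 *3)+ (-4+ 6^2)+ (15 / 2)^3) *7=3240.27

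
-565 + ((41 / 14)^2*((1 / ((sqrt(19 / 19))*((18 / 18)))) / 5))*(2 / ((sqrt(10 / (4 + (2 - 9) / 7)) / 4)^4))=-2976497 / 6125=-485.96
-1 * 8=-8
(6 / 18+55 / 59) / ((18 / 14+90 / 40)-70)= -6272 / 329397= -0.02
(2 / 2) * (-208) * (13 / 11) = -2704 / 11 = -245.82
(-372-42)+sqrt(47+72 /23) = -414+sqrt(26519) /23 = -406.92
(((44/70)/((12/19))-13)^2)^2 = 40391630304481/1944810000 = 20768.93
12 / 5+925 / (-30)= -853 / 30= -28.43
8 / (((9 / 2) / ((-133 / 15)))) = -2128 / 135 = -15.76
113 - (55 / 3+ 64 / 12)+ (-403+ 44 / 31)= -312.25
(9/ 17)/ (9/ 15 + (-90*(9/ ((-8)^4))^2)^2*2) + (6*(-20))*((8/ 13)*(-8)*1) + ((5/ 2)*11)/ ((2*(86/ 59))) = 1607816511850564336055/ 2674858387109304968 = 601.08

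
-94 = -94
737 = 737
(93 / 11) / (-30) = -31 / 110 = -0.28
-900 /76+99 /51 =-9.90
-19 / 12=-1.58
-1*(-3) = 3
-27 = -27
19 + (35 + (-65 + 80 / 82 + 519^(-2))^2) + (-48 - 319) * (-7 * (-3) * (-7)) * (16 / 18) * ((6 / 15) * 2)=25927956254448357902 / 609827702638005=42516.86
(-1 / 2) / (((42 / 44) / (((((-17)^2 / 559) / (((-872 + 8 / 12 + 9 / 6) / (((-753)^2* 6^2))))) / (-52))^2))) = -993428688799817028 / 34840558752727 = -28513.57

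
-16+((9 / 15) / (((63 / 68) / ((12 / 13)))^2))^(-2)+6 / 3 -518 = -2896542993967 / 5473632256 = -529.18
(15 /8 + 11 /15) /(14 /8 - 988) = -313 /118350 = -0.00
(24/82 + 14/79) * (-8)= -12176/3239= -3.76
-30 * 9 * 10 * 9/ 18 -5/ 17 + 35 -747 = -35059/ 17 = -2062.29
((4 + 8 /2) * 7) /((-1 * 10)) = -5.60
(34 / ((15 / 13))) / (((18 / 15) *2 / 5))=1105 / 18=61.39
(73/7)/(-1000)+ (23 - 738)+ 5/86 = -215200639/301000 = -714.95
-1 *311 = -311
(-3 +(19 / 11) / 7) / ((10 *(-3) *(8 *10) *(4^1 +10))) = 53 / 646800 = 0.00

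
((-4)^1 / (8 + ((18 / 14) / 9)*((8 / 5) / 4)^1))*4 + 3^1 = 143 / 141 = 1.01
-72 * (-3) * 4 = 864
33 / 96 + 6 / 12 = 27 / 32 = 0.84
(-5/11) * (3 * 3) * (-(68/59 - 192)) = -506700/649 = -780.74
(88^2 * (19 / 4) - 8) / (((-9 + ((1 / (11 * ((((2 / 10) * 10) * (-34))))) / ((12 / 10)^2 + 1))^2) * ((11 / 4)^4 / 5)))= -809938336645120 / 2267204688551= -357.24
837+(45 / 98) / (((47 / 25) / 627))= 990.14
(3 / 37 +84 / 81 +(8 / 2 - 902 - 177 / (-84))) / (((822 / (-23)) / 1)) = 575658697 / 22992984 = 25.04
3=3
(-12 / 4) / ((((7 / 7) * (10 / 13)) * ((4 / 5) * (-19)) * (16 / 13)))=507 / 2432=0.21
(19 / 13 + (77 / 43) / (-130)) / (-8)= -8093 / 44720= -0.18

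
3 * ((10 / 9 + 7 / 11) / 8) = 173 / 264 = 0.66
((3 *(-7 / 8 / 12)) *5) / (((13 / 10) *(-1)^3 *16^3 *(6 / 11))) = 1925 / 5111808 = 0.00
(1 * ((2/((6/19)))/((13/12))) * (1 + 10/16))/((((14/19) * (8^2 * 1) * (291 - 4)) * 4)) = 361/2057216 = 0.00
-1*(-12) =12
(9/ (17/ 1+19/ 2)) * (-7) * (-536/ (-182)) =-4824/ 689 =-7.00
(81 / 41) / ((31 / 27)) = 2187 / 1271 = 1.72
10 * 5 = 50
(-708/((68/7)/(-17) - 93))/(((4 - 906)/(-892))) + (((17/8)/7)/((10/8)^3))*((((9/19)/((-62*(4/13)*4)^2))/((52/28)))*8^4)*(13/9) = 1014413055416/134844997375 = 7.52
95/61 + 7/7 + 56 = 3572/61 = 58.56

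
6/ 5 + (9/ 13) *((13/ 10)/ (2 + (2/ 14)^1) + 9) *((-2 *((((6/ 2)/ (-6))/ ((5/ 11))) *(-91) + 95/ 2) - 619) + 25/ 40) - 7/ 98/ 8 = -21261749/ 3500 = -6074.79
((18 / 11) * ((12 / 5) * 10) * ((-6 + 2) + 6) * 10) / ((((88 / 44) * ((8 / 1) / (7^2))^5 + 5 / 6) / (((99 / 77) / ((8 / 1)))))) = 2353422360240 / 15540464071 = 151.44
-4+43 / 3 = 31 / 3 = 10.33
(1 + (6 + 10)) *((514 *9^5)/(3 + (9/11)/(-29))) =27432413613/158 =173622870.97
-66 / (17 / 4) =-15.53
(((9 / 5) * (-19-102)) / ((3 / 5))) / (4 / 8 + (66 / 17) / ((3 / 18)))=-12342 / 809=-15.26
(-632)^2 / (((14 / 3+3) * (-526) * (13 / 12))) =-7189632 / 78637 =-91.43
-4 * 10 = -40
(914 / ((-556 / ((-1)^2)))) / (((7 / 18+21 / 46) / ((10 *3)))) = -283797 / 4865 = -58.33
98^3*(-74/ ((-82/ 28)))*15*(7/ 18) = 17063810960/ 123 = 138730170.41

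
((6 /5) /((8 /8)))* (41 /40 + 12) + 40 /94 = 75461 /4700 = 16.06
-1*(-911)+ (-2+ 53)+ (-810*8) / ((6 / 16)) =-16318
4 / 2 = 2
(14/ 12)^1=7/ 6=1.17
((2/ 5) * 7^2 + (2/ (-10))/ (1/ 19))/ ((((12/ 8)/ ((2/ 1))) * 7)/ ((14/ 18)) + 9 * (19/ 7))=2212/ 4365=0.51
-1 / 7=-0.14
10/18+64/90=19/15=1.27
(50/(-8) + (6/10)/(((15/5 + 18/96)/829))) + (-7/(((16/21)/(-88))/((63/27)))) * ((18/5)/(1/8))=18523539/340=54481.00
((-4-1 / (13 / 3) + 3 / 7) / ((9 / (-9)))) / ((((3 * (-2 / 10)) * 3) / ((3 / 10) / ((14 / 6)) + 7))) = -86327 / 5733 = -15.06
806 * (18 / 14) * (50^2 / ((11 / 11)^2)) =18135000 / 7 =2590714.29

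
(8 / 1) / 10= 4 / 5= 0.80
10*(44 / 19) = 440 / 19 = 23.16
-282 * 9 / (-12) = 423 / 2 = 211.50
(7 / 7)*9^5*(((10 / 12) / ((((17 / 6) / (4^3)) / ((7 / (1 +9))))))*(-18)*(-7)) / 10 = 833299488 / 85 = 9803523.39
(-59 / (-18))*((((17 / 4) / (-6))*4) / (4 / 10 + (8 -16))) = 5015 / 4104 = 1.22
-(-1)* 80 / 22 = 40 / 11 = 3.64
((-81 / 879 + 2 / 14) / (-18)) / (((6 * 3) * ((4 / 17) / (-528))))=19448 / 55377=0.35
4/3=1.33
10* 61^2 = 37210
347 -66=281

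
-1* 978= -978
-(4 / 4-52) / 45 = 17 / 15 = 1.13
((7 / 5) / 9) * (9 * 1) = 1.40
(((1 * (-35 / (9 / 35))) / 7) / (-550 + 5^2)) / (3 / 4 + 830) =4 / 89721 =0.00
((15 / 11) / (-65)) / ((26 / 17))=-51 / 3718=-0.01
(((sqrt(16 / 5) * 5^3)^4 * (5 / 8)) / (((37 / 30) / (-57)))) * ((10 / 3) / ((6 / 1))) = -1484375000000 / 37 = -40118243243.24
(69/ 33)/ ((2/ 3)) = 69/ 22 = 3.14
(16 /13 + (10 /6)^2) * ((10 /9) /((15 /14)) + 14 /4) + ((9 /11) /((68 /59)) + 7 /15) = 228773003 /11814660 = 19.36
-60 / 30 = -2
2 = 2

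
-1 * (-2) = 2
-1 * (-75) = 75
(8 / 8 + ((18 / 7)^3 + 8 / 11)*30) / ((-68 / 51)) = -6031959 / 15092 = -399.68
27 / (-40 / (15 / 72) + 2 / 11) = -297 / 2110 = -0.14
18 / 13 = 1.38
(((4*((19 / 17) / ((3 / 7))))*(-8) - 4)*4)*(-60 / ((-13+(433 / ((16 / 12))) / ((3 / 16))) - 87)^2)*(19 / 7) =105925 / 4952304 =0.02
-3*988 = -2964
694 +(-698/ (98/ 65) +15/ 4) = 46019/ 196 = 234.79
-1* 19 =-19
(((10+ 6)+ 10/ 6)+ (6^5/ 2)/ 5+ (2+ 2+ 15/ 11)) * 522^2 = 11998742112/ 55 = 218158947.49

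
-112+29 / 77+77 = -2666 / 77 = -34.62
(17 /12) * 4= 17 /3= 5.67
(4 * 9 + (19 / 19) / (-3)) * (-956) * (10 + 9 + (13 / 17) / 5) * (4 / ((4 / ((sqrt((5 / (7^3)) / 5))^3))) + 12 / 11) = -60556864 / 85 - 166531376 * sqrt(7) / 4285785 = -712536.50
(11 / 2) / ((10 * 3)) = 11 / 60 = 0.18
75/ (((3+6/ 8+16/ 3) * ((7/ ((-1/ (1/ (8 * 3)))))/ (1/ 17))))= -21600/ 12971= -1.67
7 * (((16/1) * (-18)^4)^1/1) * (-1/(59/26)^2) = -7947942912/3481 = -2283235.54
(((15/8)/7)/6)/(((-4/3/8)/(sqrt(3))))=-15 * sqrt(3)/56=-0.46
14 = 14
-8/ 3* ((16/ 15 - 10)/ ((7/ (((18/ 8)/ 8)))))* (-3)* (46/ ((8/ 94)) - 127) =-166227/ 140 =-1187.34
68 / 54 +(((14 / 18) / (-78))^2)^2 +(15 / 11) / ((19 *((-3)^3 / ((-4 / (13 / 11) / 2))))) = 5831306410867 / 4614259865904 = 1.26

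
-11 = -11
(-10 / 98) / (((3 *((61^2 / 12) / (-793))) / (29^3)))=6341140 / 2989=2121.49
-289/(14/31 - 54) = 8959/1660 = 5.40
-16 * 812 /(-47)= 12992 /47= 276.43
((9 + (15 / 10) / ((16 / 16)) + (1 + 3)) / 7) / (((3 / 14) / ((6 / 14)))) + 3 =7.14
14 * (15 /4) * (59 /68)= 6195 /136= 45.55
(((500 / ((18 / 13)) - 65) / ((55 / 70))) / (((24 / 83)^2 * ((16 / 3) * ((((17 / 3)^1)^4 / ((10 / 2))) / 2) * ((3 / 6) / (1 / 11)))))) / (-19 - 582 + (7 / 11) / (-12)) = -0.00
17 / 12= 1.42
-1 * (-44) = 44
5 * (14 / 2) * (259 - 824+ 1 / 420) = -237299 / 12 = -19774.92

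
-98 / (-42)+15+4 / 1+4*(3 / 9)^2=196 / 9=21.78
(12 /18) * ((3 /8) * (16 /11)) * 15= 60 /11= 5.45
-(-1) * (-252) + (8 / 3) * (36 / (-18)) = -772 / 3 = -257.33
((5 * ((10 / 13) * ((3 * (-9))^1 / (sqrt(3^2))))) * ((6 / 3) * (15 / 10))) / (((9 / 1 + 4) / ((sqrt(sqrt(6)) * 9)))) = -12150 * 6^(1 / 4) / 169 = -112.52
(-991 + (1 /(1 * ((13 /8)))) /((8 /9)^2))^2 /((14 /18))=95449484601 /75712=1260691.63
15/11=1.36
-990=-990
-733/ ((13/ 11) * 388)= -8063/ 5044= -1.60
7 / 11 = 0.64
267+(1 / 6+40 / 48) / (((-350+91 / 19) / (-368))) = 268.07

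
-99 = -99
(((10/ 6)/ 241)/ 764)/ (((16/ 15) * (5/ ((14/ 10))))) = 7/ 2945984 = 0.00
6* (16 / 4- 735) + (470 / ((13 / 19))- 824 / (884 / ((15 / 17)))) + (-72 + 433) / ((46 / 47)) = -575678993 / 172822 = -3331.05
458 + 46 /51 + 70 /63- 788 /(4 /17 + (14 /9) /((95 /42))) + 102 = -49898561 /171054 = -291.71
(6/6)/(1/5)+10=15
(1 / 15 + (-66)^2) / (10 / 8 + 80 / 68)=4443188 / 2475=1795.23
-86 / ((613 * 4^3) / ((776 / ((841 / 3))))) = -12513 / 2062132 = -0.01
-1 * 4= -4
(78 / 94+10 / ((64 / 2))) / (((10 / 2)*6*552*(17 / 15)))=859 / 14113536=0.00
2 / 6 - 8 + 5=-8 / 3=-2.67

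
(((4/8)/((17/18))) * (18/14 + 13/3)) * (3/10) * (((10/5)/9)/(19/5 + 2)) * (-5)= -590/3451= -0.17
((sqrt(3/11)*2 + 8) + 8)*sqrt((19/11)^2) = 38*sqrt(33)/121 + 304/11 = 29.44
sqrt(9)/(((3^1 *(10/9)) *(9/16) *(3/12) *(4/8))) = 64/5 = 12.80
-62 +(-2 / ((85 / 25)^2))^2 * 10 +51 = -893731 / 83521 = -10.70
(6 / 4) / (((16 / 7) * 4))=21 / 128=0.16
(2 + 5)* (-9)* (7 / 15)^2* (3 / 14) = -147 / 50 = -2.94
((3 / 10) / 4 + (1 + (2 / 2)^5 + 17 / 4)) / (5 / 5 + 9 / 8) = 253 / 85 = 2.98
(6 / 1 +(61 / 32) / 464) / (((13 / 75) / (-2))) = -6686175 / 96512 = -69.28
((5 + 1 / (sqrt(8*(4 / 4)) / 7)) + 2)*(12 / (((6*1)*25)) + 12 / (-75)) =-14 / 25- 7*sqrt(2) / 50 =-0.76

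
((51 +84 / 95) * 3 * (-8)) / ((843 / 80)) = -118.17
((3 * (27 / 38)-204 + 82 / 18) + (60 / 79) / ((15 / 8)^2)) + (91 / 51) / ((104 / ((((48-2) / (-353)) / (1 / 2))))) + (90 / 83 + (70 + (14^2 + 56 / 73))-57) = 33769564155788 / 2455940185155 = 13.75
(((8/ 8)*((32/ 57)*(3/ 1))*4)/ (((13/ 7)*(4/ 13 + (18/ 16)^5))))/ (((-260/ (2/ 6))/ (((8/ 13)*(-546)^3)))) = 384735117312/ 1742395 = 220808.21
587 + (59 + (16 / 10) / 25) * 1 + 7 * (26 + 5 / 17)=1764011 / 2125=830.12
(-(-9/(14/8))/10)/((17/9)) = 162/595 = 0.27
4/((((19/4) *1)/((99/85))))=1584/1615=0.98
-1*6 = -6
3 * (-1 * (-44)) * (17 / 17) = 132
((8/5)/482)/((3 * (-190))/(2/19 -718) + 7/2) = 5456/7057685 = 0.00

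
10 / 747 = 0.01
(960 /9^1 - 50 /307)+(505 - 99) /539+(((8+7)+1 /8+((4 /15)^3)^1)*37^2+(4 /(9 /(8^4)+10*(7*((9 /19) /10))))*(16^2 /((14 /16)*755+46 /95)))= 63914270053785376345907 /3066931637632863000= 20839.81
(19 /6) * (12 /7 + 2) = 247 /21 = 11.76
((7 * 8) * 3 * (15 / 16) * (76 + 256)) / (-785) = -10458 / 157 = -66.61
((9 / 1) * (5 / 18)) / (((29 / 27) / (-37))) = -4995 / 58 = -86.12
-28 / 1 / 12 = -7 / 3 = -2.33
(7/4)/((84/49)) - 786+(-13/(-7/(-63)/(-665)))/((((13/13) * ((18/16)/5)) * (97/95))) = 1573193137/4656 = 337885.12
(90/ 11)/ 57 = 0.14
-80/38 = -40/19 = -2.11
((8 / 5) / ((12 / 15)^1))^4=16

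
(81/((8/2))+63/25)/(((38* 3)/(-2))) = -759/1900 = -0.40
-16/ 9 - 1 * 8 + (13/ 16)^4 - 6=-9049063/ 589824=-15.34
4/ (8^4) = 1/ 1024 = 0.00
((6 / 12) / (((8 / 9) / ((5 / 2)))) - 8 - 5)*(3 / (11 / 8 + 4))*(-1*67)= 74571 / 172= 433.55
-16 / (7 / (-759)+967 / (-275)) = 151800 / 33449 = 4.54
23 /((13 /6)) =10.62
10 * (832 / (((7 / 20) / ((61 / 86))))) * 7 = 5075200 / 43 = 118027.91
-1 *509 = -509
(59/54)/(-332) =-59/17928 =-0.00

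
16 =16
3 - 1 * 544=-541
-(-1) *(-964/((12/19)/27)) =-41211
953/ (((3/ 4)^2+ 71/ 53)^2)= 685306112/ 2601769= 263.40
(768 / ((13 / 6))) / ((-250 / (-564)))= 1299456 / 1625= 799.67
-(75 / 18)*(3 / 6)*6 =-25 / 2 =-12.50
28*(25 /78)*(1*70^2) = 1715000 /39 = 43974.36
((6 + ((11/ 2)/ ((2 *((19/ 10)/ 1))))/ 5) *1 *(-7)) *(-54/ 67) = 45171/ 1273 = 35.48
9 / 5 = 1.80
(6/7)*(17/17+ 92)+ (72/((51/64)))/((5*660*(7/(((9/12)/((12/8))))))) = 2608714/32725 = 79.72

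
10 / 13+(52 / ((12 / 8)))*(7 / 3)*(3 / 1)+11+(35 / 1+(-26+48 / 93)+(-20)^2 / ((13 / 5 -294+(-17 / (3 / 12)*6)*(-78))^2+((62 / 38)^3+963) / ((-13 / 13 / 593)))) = 263.95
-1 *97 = -97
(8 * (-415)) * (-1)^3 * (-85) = -282200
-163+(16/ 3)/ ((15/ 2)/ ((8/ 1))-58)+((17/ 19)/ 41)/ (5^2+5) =-1159959583/ 7112270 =-163.09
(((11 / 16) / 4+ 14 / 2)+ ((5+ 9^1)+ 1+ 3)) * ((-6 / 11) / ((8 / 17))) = -82161 / 2816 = -29.18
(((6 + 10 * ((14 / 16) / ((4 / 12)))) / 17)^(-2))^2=21381376 / 276922881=0.08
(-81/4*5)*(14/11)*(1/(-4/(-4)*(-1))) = 2835/22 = 128.86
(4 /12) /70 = 1 /210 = 0.00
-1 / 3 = -0.33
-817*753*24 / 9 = -1640536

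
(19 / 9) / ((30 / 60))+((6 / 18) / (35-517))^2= 2942771 / 696972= 4.22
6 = 6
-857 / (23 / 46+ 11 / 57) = -97698 / 79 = -1236.68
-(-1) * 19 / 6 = 19 / 6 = 3.17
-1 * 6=-6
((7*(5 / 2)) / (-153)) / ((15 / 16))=-56 / 459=-0.12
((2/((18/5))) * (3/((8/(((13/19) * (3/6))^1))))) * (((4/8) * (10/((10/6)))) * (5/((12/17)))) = 5525/3648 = 1.51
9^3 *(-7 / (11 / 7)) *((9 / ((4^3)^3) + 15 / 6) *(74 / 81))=-972150543 / 131072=-7416.92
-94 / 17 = -5.53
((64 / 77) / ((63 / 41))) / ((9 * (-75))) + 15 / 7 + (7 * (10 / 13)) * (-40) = -9077207987 / 42567525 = -213.24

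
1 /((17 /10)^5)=100000 /1419857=0.07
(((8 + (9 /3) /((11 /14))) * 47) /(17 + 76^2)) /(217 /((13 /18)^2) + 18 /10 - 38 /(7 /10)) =36140650 /137025287421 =0.00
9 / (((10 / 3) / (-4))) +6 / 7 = -348 / 35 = -9.94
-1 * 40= -40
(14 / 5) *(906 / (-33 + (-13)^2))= 3171 / 170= 18.65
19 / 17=1.12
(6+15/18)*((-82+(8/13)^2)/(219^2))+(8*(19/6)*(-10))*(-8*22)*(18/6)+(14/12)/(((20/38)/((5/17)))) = 73724559463307/551167812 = 133760.64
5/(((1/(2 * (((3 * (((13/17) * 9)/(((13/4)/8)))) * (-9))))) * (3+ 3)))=-12960/17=-762.35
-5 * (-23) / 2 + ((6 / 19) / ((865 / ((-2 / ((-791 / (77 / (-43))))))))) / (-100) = 229590786941 / 3992883250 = 57.50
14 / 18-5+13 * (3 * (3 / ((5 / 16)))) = 16658 / 45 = 370.18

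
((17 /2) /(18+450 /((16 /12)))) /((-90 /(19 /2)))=-323 /127980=-0.00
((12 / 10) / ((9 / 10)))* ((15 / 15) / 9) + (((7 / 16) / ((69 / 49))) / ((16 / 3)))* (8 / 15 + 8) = 4007 / 6210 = 0.65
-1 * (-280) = 280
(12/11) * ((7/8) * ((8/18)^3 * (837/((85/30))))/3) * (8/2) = 55552/1683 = 33.01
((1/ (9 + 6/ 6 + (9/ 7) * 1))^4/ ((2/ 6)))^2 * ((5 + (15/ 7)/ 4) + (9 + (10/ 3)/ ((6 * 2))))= 3074286019/ 6068435239626244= 0.00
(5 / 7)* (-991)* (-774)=3835170 / 7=547881.43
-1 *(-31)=31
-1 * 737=-737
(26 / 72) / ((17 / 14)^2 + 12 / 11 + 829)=7007 / 16135695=0.00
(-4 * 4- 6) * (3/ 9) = -22/ 3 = -7.33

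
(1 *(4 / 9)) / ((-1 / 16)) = -64 / 9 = -7.11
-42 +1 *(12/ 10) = -204/ 5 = -40.80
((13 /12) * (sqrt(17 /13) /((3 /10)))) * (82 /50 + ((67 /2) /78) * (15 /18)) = 46751 * sqrt(221) /84240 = 8.25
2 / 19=0.11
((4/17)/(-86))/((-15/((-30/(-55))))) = 0.00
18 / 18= 1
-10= -10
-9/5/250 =-0.01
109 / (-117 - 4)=-0.90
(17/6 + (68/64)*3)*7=2023/48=42.15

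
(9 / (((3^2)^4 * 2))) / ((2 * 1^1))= 1 / 2916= 0.00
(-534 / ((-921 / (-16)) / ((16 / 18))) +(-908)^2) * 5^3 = 284746406000 / 2763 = 103056969.24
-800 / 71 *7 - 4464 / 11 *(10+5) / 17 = -5801360 / 13277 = -436.95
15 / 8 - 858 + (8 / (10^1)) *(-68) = -36421 / 40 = -910.52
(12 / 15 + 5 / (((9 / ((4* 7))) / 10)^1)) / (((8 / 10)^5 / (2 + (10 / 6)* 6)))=1099375 / 192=5725.91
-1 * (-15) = 15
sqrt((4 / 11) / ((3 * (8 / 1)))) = sqrt(66) / 66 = 0.12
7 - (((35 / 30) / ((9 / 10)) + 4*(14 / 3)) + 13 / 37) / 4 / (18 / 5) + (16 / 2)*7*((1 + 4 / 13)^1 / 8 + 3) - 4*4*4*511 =-15204728267 / 467532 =-32521.26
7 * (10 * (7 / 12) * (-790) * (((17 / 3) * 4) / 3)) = -6580700 / 27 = -243729.63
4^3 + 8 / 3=200 / 3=66.67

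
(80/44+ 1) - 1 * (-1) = 42/11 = 3.82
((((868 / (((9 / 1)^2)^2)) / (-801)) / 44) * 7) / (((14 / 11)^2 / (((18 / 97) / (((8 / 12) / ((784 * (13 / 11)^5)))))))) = -0.01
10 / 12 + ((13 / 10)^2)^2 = 110683 / 30000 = 3.69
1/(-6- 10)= -1/16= -0.06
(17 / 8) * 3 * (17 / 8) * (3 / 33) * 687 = 595629 / 704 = 846.06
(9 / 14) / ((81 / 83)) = 0.66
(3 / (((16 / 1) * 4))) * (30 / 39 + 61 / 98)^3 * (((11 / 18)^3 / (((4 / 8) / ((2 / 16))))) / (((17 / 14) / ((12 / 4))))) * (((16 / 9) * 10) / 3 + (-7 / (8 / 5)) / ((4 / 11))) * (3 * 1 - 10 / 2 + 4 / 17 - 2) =53678354967325 / 131129167024128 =0.41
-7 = -7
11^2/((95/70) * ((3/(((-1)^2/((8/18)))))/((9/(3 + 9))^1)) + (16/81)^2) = 5557167/112600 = 49.35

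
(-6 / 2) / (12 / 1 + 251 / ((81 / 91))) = -243 / 23813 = -0.01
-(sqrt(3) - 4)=4 - sqrt(3)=2.27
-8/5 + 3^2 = 37/5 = 7.40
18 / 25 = 0.72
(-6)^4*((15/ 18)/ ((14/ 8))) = 4320/ 7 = 617.14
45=45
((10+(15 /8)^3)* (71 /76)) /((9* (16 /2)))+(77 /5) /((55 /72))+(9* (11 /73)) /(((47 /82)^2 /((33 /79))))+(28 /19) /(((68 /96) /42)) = 1660684972137875831 /15168779805081600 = 109.48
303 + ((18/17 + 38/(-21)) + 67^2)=1710476/357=4791.25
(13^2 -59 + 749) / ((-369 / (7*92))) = -553196 / 369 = -1499.18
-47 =-47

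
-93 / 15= -31 / 5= -6.20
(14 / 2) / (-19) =-7 / 19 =-0.37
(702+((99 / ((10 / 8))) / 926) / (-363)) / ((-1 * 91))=-17876424 / 2317315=-7.71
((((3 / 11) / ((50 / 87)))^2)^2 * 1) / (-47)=-4640470641 / 4300793750000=-0.00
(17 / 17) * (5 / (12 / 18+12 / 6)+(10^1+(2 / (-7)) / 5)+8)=5549 / 280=19.82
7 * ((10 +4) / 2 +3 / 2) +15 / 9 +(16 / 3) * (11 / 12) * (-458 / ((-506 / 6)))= 87.72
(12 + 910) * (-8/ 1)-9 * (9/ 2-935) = 1997/ 2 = 998.50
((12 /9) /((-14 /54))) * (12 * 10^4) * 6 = -25920000 /7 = -3702857.14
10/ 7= 1.43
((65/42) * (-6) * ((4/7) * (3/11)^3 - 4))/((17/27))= 65215800/1108723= 58.82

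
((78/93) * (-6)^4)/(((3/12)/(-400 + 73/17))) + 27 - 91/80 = -2339815067/1360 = -1720452.26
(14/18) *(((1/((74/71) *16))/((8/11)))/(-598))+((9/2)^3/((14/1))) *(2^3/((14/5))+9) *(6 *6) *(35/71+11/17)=9549748644101507/3015009833472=3167.40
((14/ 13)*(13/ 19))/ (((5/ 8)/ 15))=17.68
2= 2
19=19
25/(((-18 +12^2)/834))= 3475/21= 165.48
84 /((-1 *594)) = -14 /99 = -0.14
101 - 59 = 42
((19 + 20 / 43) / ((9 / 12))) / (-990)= -62 / 2365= -0.03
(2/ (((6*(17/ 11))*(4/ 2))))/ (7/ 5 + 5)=55/ 3264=0.02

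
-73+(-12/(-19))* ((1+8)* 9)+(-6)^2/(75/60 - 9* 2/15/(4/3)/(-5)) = 9055/2717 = 3.33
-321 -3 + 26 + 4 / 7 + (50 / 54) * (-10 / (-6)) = -167767 / 567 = -295.89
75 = 75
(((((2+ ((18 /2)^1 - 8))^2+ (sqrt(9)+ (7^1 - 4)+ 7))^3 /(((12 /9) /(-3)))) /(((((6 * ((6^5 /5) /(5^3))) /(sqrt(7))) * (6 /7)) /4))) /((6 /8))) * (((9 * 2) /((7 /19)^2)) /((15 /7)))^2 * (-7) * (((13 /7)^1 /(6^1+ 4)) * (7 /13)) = 867286255 * sqrt(7) /162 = 14164344.11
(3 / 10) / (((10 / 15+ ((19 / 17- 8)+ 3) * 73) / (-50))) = 153 / 2884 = 0.05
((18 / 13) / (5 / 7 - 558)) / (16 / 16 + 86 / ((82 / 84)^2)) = -0.00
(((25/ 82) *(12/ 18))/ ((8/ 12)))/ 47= 25/ 3854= 0.01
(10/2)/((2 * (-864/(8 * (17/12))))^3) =-24565/17414258688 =-0.00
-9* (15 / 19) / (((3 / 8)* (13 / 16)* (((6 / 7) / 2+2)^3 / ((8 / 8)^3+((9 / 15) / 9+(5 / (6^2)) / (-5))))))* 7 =-845152 / 71383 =-11.84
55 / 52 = 1.06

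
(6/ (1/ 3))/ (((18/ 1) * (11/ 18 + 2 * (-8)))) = -18/ 277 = -0.06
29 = 29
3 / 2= 1.50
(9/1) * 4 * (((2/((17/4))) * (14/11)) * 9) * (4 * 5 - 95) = -2721600/187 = -14554.01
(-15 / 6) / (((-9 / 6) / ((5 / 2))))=4.17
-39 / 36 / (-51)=13 / 612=0.02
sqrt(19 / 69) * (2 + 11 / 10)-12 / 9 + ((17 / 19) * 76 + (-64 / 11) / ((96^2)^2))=31 * sqrt(1311) / 690 + 973209599 / 14598144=68.29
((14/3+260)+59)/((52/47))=45637/156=292.54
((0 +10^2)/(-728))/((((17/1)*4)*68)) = -25/841568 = -0.00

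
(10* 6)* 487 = 29220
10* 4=40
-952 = -952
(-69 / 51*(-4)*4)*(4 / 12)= 368 / 51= 7.22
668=668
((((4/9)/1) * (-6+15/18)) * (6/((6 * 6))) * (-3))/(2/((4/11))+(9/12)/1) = 124/675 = 0.18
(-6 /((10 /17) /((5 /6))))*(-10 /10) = 8.50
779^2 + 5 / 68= 606841.07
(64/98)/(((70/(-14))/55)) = -352/49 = -7.18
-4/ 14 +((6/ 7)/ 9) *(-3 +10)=8/ 21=0.38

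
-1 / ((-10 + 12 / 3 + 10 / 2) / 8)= 8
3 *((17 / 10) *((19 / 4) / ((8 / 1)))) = 969 / 320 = 3.03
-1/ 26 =-0.04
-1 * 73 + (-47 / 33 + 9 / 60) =-49021 / 660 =-74.27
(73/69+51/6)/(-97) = -1319/13386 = -0.10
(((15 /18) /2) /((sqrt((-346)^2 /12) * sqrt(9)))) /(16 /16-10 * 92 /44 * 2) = -55 * sqrt(3) /2796372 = -0.00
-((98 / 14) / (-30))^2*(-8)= 98 / 225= 0.44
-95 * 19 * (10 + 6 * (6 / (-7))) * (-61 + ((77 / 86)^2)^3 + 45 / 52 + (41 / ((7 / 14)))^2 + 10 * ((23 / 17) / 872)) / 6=-9737952.07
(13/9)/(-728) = -1/504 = -0.00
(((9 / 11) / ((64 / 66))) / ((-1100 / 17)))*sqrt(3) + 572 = 572-459*sqrt(3) / 35200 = 571.98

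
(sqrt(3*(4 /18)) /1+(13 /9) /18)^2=13*sqrt(6) /243+17665 /26244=0.80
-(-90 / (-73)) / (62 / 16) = -720 / 2263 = -0.32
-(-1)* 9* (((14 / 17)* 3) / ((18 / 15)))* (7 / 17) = 2205 / 289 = 7.63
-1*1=-1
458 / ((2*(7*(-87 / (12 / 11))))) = -0.41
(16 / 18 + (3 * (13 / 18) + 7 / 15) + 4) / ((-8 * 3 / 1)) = -677 / 2160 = -0.31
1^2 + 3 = 4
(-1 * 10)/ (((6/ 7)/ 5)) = -175/ 3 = -58.33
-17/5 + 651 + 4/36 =29147/45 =647.71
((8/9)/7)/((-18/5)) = -20/567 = -0.04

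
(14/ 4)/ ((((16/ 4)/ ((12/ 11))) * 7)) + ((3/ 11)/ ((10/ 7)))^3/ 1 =190761/ 1331000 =0.14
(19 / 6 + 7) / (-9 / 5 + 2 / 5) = -305 / 42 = -7.26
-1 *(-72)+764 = 836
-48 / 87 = -16 / 29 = -0.55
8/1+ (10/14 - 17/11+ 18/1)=1938/77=25.17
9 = 9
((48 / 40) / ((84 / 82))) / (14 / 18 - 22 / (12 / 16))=-369 / 8995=-0.04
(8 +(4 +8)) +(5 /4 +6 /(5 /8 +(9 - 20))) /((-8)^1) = 52897 /2656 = 19.92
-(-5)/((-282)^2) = 5/79524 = 0.00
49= 49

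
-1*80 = -80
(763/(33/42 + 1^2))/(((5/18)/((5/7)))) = 27468/25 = 1098.72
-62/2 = -31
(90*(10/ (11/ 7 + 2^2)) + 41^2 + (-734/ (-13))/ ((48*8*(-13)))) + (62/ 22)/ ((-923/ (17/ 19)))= 1842.52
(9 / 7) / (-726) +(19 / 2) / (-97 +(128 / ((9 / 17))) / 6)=-219552 / 1296757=-0.17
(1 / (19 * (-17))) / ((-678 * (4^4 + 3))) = 1 / 56719446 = 0.00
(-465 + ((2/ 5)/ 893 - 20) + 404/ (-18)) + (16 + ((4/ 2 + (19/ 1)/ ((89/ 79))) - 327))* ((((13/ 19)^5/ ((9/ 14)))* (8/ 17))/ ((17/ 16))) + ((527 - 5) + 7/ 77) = -23016385824800432/ 1481695326447435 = -15.53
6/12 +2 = 5/2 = 2.50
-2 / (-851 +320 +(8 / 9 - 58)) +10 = 52948 / 5293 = 10.00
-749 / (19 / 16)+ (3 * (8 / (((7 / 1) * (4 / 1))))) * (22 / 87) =-2431916 / 3857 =-630.52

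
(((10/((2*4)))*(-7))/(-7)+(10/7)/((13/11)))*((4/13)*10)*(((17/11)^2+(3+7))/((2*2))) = 6708025/286286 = 23.43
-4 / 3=-1.33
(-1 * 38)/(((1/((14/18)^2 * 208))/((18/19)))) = -40768/9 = -4529.78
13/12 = 1.08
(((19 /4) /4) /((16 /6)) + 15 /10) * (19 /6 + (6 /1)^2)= 19505 /256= 76.19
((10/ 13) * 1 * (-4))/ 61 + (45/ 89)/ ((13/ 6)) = 12910/ 70577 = 0.18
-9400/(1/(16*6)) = -902400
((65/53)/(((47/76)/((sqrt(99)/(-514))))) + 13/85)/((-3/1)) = -13/255 + 2470*sqrt(11)/640187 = -0.04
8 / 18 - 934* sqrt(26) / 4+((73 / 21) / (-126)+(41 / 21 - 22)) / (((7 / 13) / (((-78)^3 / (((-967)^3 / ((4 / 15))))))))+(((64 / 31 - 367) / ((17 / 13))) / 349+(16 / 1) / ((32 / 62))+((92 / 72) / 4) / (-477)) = 300126346072466828693479 / 9795586956873184094040 - 467* sqrt(26) / 2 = -1159.98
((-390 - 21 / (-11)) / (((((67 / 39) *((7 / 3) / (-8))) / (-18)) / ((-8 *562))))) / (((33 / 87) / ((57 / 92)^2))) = 1904270053647312 / 30020221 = 63432912.56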